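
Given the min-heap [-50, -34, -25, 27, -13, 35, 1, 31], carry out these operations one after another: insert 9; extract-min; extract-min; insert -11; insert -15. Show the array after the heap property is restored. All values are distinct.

insert 9:
  append 9 at index 8 → [-50, -34, -25, 27, -13, 35, 1, 31, 9]
  9 < parent 27 at index 3, swap → [-50, -34, -25, 9, -13, 35, 1, 31, 27]
extract-min → returns -50:
  remove root -50; move last element 27 to root → [27, -34, -25, 9, -13, 35, 1, 31]
  27 vs smaller child -34 at index 1, swap → [-34, 27, -25, 9, -13, 35, 1, 31]
  27 vs smaller child -13 at index 4, swap → [-34, -13, -25, 9, 27, 35, 1, 31]
extract-min → returns -34:
  remove root -34; move last element 31 to root → [31, -13, -25, 9, 27, 35, 1]
  31 vs smaller child -25 at index 2, swap → [-25, -13, 31, 9, 27, 35, 1]
  31 vs smaller child 1 at index 6, swap → [-25, -13, 1, 9, 27, 35, 31]
insert -11:
  append -11 at index 7 → [-25, -13, 1, 9, 27, 35, 31, -11]
  -11 < parent 9 at index 3, swap → [-25, -13, 1, -11, 27, 35, 31, 9]
insert -15:
  append -15 at index 8 → [-25, -13, 1, -11, 27, 35, 31, 9, -15]
  -15 < parent -11 at index 3, swap → [-25, -13, 1, -15, 27, 35, 31, 9, -11]
  -15 < parent -13 at index 1, swap → [-25, -15, 1, -13, 27, 35, 31, 9, -11]

[-25, -15, 1, -13, 27, 35, 31, 9, -11]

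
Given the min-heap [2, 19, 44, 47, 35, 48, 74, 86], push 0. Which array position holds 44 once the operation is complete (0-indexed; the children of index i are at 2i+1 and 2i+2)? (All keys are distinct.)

append 0 at index 8 → [2, 19, 44, 47, 35, 48, 74, 86, 0]
0 < parent 47 at index 3, swap → [2, 19, 44, 0, 35, 48, 74, 86, 47]
0 < parent 19 at index 1, swap → [2, 0, 44, 19, 35, 48, 74, 86, 47]
0 < parent 2 at index 0, swap → [0, 2, 44, 19, 35, 48, 74, 86, 47]
resulting array: [0, 2, 44, 19, 35, 48, 74, 86, 47]

2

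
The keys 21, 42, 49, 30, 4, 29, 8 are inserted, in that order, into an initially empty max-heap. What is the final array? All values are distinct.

[49, 30, 42, 21, 4, 29, 8]

Insert 21:
  append 21 at index 0 → [21] (no swap needed)
Insert 42:
  append 42 at index 1 → [21, 42]
  42 > parent 21 at index 0, swap → [42, 21]
Insert 49:
  append 49 at index 2 → [42, 21, 49]
  49 > parent 42 at index 0, swap → [49, 21, 42]
Insert 30:
  append 30 at index 3 → [49, 21, 42, 30]
  30 > parent 21 at index 1, swap → [49, 30, 42, 21]
Insert 4:
  append 4 at index 4 → [49, 30, 42, 21, 4] (no swap needed)
Insert 29:
  append 29 at index 5 → [49, 30, 42, 21, 4, 29] (no swap needed)
Insert 8:
  append 8 at index 6 → [49, 30, 42, 21, 4, 29, 8] (no swap needed)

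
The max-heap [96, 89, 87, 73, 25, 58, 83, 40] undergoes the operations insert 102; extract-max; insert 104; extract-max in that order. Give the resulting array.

insert 102:
  append 102 at index 8 → [96, 89, 87, 73, 25, 58, 83, 40, 102]
  102 > parent 73 at index 3, swap → [96, 89, 87, 102, 25, 58, 83, 40, 73]
  102 > parent 89 at index 1, swap → [96, 102, 87, 89, 25, 58, 83, 40, 73]
  102 > parent 96 at index 0, swap → [102, 96, 87, 89, 25, 58, 83, 40, 73]
extract-max → returns 102:
  remove root 102; move last element 73 to root → [73, 96, 87, 89, 25, 58, 83, 40]
  73 vs larger child 96 at index 1, swap → [96, 73, 87, 89, 25, 58, 83, 40]
  73 vs larger child 89 at index 3, swap → [96, 89, 87, 73, 25, 58, 83, 40]
insert 104:
  append 104 at index 8 → [96, 89, 87, 73, 25, 58, 83, 40, 104]
  104 > parent 73 at index 3, swap → [96, 89, 87, 104, 25, 58, 83, 40, 73]
  104 > parent 89 at index 1, swap → [96, 104, 87, 89, 25, 58, 83, 40, 73]
  104 > parent 96 at index 0, swap → [104, 96, 87, 89, 25, 58, 83, 40, 73]
extract-max → returns 104:
  remove root 104; move last element 73 to root → [73, 96, 87, 89, 25, 58, 83, 40]
  73 vs larger child 96 at index 1, swap → [96, 73, 87, 89, 25, 58, 83, 40]
  73 vs larger child 89 at index 3, swap → [96, 89, 87, 73, 25, 58, 83, 40]

[96, 89, 87, 73, 25, 58, 83, 40]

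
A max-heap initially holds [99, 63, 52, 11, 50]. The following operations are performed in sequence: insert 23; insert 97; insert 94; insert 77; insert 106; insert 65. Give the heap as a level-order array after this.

insert 23:
  append 23 at index 5 → [99, 63, 52, 11, 50, 23] (no swap needed)
insert 97:
  append 97 at index 6 → [99, 63, 52, 11, 50, 23, 97]
  97 > parent 52 at index 2, swap → [99, 63, 97, 11, 50, 23, 52]
insert 94:
  append 94 at index 7 → [99, 63, 97, 11, 50, 23, 52, 94]
  94 > parent 11 at index 3, swap → [99, 63, 97, 94, 50, 23, 52, 11]
  94 > parent 63 at index 1, swap → [99, 94, 97, 63, 50, 23, 52, 11]
insert 77:
  append 77 at index 8 → [99, 94, 97, 63, 50, 23, 52, 11, 77]
  77 > parent 63 at index 3, swap → [99, 94, 97, 77, 50, 23, 52, 11, 63]
insert 106:
  append 106 at index 9 → [99, 94, 97, 77, 50, 23, 52, 11, 63, 106]
  106 > parent 50 at index 4, swap → [99, 94, 97, 77, 106, 23, 52, 11, 63, 50]
  106 > parent 94 at index 1, swap → [99, 106, 97, 77, 94, 23, 52, 11, 63, 50]
  106 > parent 99 at index 0, swap → [106, 99, 97, 77, 94, 23, 52, 11, 63, 50]
insert 65:
  append 65 at index 10 → [106, 99, 97, 77, 94, 23, 52, 11, 63, 50, 65] (no swap needed)

[106, 99, 97, 77, 94, 23, 52, 11, 63, 50, 65]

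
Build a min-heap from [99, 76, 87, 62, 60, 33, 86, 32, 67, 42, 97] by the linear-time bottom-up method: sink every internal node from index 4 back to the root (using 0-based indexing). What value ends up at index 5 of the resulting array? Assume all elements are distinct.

87

sift down from index 4:
  60 vs smaller child 42 at index 9, swap → [99, 76, 87, 62, 42, 33, 86, 32, 67, 60, 97]
sift down from index 3:
  62 vs smaller child 32 at index 7, swap → [99, 76, 87, 32, 42, 33, 86, 62, 67, 60, 97]
sift down from index 2:
  87 vs smaller child 33 at index 5, swap → [99, 76, 33, 32, 42, 87, 86, 62, 67, 60, 97]
sift down from index 1:
  76 vs smaller child 32 at index 3, swap → [99, 32, 33, 76, 42, 87, 86, 62, 67, 60, 97]
  76 vs smaller child 62 at index 7, swap → [99, 32, 33, 62, 42, 87, 86, 76, 67, 60, 97]
sift down from index 0:
  99 vs smaller child 32 at index 1, swap → [32, 99, 33, 62, 42, 87, 86, 76, 67, 60, 97]
  99 vs smaller child 42 at index 4, swap → [32, 42, 33, 62, 99, 87, 86, 76, 67, 60, 97]
  99 vs smaller child 60 at index 9, swap → [32, 42, 33, 62, 60, 87, 86, 76, 67, 99, 97]
resulting array: [32, 42, 33, 62, 60, 87, 86, 76, 67, 99, 97]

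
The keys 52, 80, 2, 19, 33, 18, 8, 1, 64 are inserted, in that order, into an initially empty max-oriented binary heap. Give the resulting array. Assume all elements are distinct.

[80, 64, 18, 52, 33, 2, 8, 1, 19]

Insert 52:
  append 52 at index 0 → [52] (no swap needed)
Insert 80:
  append 80 at index 1 → [52, 80]
  80 > parent 52 at index 0, swap → [80, 52]
Insert 2:
  append 2 at index 2 → [80, 52, 2] (no swap needed)
Insert 19:
  append 19 at index 3 → [80, 52, 2, 19] (no swap needed)
Insert 33:
  append 33 at index 4 → [80, 52, 2, 19, 33] (no swap needed)
Insert 18:
  append 18 at index 5 → [80, 52, 2, 19, 33, 18]
  18 > parent 2 at index 2, swap → [80, 52, 18, 19, 33, 2]
Insert 8:
  append 8 at index 6 → [80, 52, 18, 19, 33, 2, 8] (no swap needed)
Insert 1:
  append 1 at index 7 → [80, 52, 18, 19, 33, 2, 8, 1] (no swap needed)
Insert 64:
  append 64 at index 8 → [80, 52, 18, 19, 33, 2, 8, 1, 64]
  64 > parent 19 at index 3, swap → [80, 52, 18, 64, 33, 2, 8, 1, 19]
  64 > parent 52 at index 1, swap → [80, 64, 18, 52, 33, 2, 8, 1, 19]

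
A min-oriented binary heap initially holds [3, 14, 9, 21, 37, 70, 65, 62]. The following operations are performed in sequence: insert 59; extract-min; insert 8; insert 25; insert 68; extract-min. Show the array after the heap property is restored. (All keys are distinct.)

[9, 14, 59, 21, 25, 70, 65, 62, 68, 37]

insert 59:
  append 59 at index 8 → [3, 14, 9, 21, 37, 70, 65, 62, 59] (no swap needed)
extract-min → returns 3:
  remove root 3; move last element 59 to root → [59, 14, 9, 21, 37, 70, 65, 62]
  59 vs smaller child 9 at index 2, swap → [9, 14, 59, 21, 37, 70, 65, 62]
insert 8:
  append 8 at index 8 → [9, 14, 59, 21, 37, 70, 65, 62, 8]
  8 < parent 21 at index 3, swap → [9, 14, 59, 8, 37, 70, 65, 62, 21]
  8 < parent 14 at index 1, swap → [9, 8, 59, 14, 37, 70, 65, 62, 21]
  8 < parent 9 at index 0, swap → [8, 9, 59, 14, 37, 70, 65, 62, 21]
insert 25:
  append 25 at index 9 → [8, 9, 59, 14, 37, 70, 65, 62, 21, 25]
  25 < parent 37 at index 4, swap → [8, 9, 59, 14, 25, 70, 65, 62, 21, 37]
insert 68:
  append 68 at index 10 → [8, 9, 59, 14, 25, 70, 65, 62, 21, 37, 68] (no swap needed)
extract-min → returns 8:
  remove root 8; move last element 68 to root → [68, 9, 59, 14, 25, 70, 65, 62, 21, 37]
  68 vs smaller child 9 at index 1, swap → [9, 68, 59, 14, 25, 70, 65, 62, 21, 37]
  68 vs smaller child 14 at index 3, swap → [9, 14, 59, 68, 25, 70, 65, 62, 21, 37]
  68 vs smaller child 21 at index 8, swap → [9, 14, 59, 21, 25, 70, 65, 62, 68, 37]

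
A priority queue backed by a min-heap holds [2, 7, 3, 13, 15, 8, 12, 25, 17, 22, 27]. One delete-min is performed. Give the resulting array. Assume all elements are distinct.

remove root 2; move last element 27 to root → [27, 7, 3, 13, 15, 8, 12, 25, 17, 22]
27 vs smaller child 3 at index 2, swap → [3, 7, 27, 13, 15, 8, 12, 25, 17, 22]
27 vs smaller child 8 at index 5, swap → [3, 7, 8, 13, 15, 27, 12, 25, 17, 22]

[3, 7, 8, 13, 15, 27, 12, 25, 17, 22]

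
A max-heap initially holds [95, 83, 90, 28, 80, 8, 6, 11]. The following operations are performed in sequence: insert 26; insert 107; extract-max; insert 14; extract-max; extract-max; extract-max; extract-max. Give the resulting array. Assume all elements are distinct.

[28, 26, 14, 11, 6, 8]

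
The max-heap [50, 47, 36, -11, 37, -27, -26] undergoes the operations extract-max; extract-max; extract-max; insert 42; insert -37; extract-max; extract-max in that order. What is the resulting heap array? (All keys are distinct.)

extract-max → returns 50:
  remove root 50; move last element -26 to root → [-26, 47, 36, -11, 37, -27]
  -26 vs larger child 47 at index 1, swap → [47, -26, 36, -11, 37, -27]
  -26 vs larger child 37 at index 4, swap → [47, 37, 36, -11, -26, -27]
extract-max → returns 47:
  remove root 47; move last element -27 to root → [-27, 37, 36, -11, -26]
  -27 vs larger child 37 at index 1, swap → [37, -27, 36, -11, -26]
  -27 vs larger child -11 at index 3, swap → [37, -11, 36, -27, -26]
extract-max → returns 37:
  remove root 37; move last element -26 to root → [-26, -11, 36, -27]
  -26 vs larger child 36 at index 2, swap → [36, -11, -26, -27]
insert 42:
  append 42 at index 4 → [36, -11, -26, -27, 42]
  42 > parent -11 at index 1, swap → [36, 42, -26, -27, -11]
  42 > parent 36 at index 0, swap → [42, 36, -26, -27, -11]
insert -37:
  append -37 at index 5 → [42, 36, -26, -27, -11, -37] (no swap needed)
extract-max → returns 42:
  remove root 42; move last element -37 to root → [-37, 36, -26, -27, -11]
  -37 vs larger child 36 at index 1, swap → [36, -37, -26, -27, -11]
  -37 vs larger child -11 at index 4, swap → [36, -11, -26, -27, -37]
extract-max → returns 36:
  remove root 36; move last element -37 to root → [-37, -11, -26, -27]
  -37 vs larger child -11 at index 1, swap → [-11, -37, -26, -27]
  -37 vs only child -27 at index 3, swap → [-11, -27, -26, -37]

[-11, -27, -26, -37]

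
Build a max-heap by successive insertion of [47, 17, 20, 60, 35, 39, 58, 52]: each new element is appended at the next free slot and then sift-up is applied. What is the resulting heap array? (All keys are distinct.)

[60, 52, 58, 47, 35, 20, 39, 17]

Insert 47:
  append 47 at index 0 → [47] (no swap needed)
Insert 17:
  append 17 at index 1 → [47, 17] (no swap needed)
Insert 20:
  append 20 at index 2 → [47, 17, 20] (no swap needed)
Insert 60:
  append 60 at index 3 → [47, 17, 20, 60]
  60 > parent 17 at index 1, swap → [47, 60, 20, 17]
  60 > parent 47 at index 0, swap → [60, 47, 20, 17]
Insert 35:
  append 35 at index 4 → [60, 47, 20, 17, 35] (no swap needed)
Insert 39:
  append 39 at index 5 → [60, 47, 20, 17, 35, 39]
  39 > parent 20 at index 2, swap → [60, 47, 39, 17, 35, 20]
Insert 58:
  append 58 at index 6 → [60, 47, 39, 17, 35, 20, 58]
  58 > parent 39 at index 2, swap → [60, 47, 58, 17, 35, 20, 39]
Insert 52:
  append 52 at index 7 → [60, 47, 58, 17, 35, 20, 39, 52]
  52 > parent 17 at index 3, swap → [60, 47, 58, 52, 35, 20, 39, 17]
  52 > parent 47 at index 1, swap → [60, 52, 58, 47, 35, 20, 39, 17]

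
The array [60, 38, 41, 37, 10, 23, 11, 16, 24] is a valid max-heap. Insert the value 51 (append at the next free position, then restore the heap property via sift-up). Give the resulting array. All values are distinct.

[60, 51, 41, 37, 38, 23, 11, 16, 24, 10]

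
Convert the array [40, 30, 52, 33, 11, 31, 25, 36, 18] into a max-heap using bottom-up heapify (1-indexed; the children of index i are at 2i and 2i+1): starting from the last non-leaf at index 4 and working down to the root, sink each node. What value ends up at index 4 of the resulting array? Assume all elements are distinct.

sift down from index 4:
  33 vs larger child 36 at index 8, swap → [40, 30, 52, 36, 11, 31, 25, 33, 18]
sift down from index 3: already satisfies heap property
sift down from index 2:
  30 vs larger child 36 at index 4, swap → [40, 36, 52, 30, 11, 31, 25, 33, 18]
  30 vs larger child 33 at index 8, swap → [40, 36, 52, 33, 11, 31, 25, 30, 18]
sift down from index 1:
  40 vs larger child 52 at index 3, swap → [52, 36, 40, 33, 11, 31, 25, 30, 18]
resulting array: [52, 36, 40, 33, 11, 31, 25, 30, 18]

33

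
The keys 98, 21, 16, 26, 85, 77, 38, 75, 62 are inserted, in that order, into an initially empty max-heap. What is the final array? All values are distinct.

[98, 85, 77, 75, 26, 16, 38, 21, 62]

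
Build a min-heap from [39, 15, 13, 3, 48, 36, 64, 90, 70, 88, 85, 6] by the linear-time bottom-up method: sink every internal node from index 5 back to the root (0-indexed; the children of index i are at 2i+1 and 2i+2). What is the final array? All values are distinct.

sift down from index 5:
  36 vs only child 6 at index 11, swap → [39, 15, 13, 3, 48, 6, 64, 90, 70, 88, 85, 36]
sift down from index 4: already satisfies heap property
sift down from index 3: already satisfies heap property
sift down from index 2:
  13 vs smaller child 6 at index 5, swap → [39, 15, 6, 3, 48, 13, 64, 90, 70, 88, 85, 36]
sift down from index 1:
  15 vs smaller child 3 at index 3, swap → [39, 3, 6, 15, 48, 13, 64, 90, 70, 88, 85, 36]
sift down from index 0:
  39 vs smaller child 3 at index 1, swap → [3, 39, 6, 15, 48, 13, 64, 90, 70, 88, 85, 36]
  39 vs smaller child 15 at index 3, swap → [3, 15, 6, 39, 48, 13, 64, 90, 70, 88, 85, 36]

[3, 15, 6, 39, 48, 13, 64, 90, 70, 88, 85, 36]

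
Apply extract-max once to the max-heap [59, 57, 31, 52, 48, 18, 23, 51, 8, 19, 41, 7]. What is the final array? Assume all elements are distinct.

remove root 59; move last element 7 to root → [7, 57, 31, 52, 48, 18, 23, 51, 8, 19, 41]
7 vs larger child 57 at index 1, swap → [57, 7, 31, 52, 48, 18, 23, 51, 8, 19, 41]
7 vs larger child 52 at index 3, swap → [57, 52, 31, 7, 48, 18, 23, 51, 8, 19, 41]
7 vs larger child 51 at index 7, swap → [57, 52, 31, 51, 48, 18, 23, 7, 8, 19, 41]

[57, 52, 31, 51, 48, 18, 23, 7, 8, 19, 41]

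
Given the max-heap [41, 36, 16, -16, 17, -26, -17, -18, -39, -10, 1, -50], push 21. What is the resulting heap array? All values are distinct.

[41, 36, 21, -16, 17, 16, -17, -18, -39, -10, 1, -50, -26]

append 21 at index 12 → [41, 36, 16, -16, 17, -26, -17, -18, -39, -10, 1, -50, 21]
21 > parent -26 at index 5, swap → [41, 36, 16, -16, 17, 21, -17, -18, -39, -10, 1, -50, -26]
21 > parent 16 at index 2, swap → [41, 36, 21, -16, 17, 16, -17, -18, -39, -10, 1, -50, -26]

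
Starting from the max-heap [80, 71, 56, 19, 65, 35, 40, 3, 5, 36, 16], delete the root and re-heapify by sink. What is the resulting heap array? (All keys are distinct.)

[71, 65, 56, 19, 36, 35, 40, 3, 5, 16]

remove root 80; move last element 16 to root → [16, 71, 56, 19, 65, 35, 40, 3, 5, 36]
16 vs larger child 71 at index 1, swap → [71, 16, 56, 19, 65, 35, 40, 3, 5, 36]
16 vs larger child 65 at index 4, swap → [71, 65, 56, 19, 16, 35, 40, 3, 5, 36]
16 vs only child 36 at index 9, swap → [71, 65, 56, 19, 36, 35, 40, 3, 5, 16]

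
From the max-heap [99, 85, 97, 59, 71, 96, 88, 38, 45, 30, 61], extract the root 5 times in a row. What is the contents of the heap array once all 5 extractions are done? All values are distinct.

extract-max #1 returns 99:
  remove root 99; move last element 61 to root → [61, 85, 97, 59, 71, 96, 88, 38, 45, 30]
  61 vs larger child 97 at index 2, swap → [97, 85, 61, 59, 71, 96, 88, 38, 45, 30]
  61 vs larger child 96 at index 5, swap → [97, 85, 96, 59, 71, 61, 88, 38, 45, 30]
extract-max #2 returns 97:
  remove root 97; move last element 30 to root → [30, 85, 96, 59, 71, 61, 88, 38, 45]
  30 vs larger child 96 at index 2, swap → [96, 85, 30, 59, 71, 61, 88, 38, 45]
  30 vs larger child 88 at index 6, swap → [96, 85, 88, 59, 71, 61, 30, 38, 45]
extract-max #3 returns 96:
  remove root 96; move last element 45 to root → [45, 85, 88, 59, 71, 61, 30, 38]
  45 vs larger child 88 at index 2, swap → [88, 85, 45, 59, 71, 61, 30, 38]
  45 vs larger child 61 at index 5, swap → [88, 85, 61, 59, 71, 45, 30, 38]
extract-max #4 returns 88:
  remove root 88; move last element 38 to root → [38, 85, 61, 59, 71, 45, 30]
  38 vs larger child 85 at index 1, swap → [85, 38, 61, 59, 71, 45, 30]
  38 vs larger child 71 at index 4, swap → [85, 71, 61, 59, 38, 45, 30]
extract-max #5 returns 85:
  remove root 85; move last element 30 to root → [30, 71, 61, 59, 38, 45]
  30 vs larger child 71 at index 1, swap → [71, 30, 61, 59, 38, 45]
  30 vs larger child 59 at index 3, swap → [71, 59, 61, 30, 38, 45]

[71, 59, 61, 30, 38, 45]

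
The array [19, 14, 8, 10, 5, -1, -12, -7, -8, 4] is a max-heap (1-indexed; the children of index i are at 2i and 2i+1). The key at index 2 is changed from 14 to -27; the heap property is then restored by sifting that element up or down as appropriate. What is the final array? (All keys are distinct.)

set index 2 from 14 to -27 → [19, -27, 8, 10, 5, -1, -12, -7, -8, 4]
-27 vs larger child 10 at index 4, swap → [19, 10, 8, -27, 5, -1, -12, -7, -8, 4]
-27 vs larger child -7 at index 8, swap → [19, 10, 8, -7, 5, -1, -12, -27, -8, 4]

[19, 10, 8, -7, 5, -1, -12, -27, -8, 4]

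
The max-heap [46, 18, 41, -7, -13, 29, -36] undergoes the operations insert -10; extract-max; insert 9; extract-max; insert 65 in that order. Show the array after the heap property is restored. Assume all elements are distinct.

[65, 29, -7, 18, -13, -10, -36, 9]

insert -10:
  append -10 at index 7 → [46, 18, 41, -7, -13, 29, -36, -10] (no swap needed)
extract-max → returns 46:
  remove root 46; move last element -10 to root → [-10, 18, 41, -7, -13, 29, -36]
  -10 vs larger child 41 at index 2, swap → [41, 18, -10, -7, -13, 29, -36]
  -10 vs larger child 29 at index 5, swap → [41, 18, 29, -7, -13, -10, -36]
insert 9:
  append 9 at index 7 → [41, 18, 29, -7, -13, -10, -36, 9]
  9 > parent -7 at index 3, swap → [41, 18, 29, 9, -13, -10, -36, -7]
extract-max → returns 41:
  remove root 41; move last element -7 to root → [-7, 18, 29, 9, -13, -10, -36]
  -7 vs larger child 29 at index 2, swap → [29, 18, -7, 9, -13, -10, -36]
insert 65:
  append 65 at index 7 → [29, 18, -7, 9, -13, -10, -36, 65]
  65 > parent 9 at index 3, swap → [29, 18, -7, 65, -13, -10, -36, 9]
  65 > parent 18 at index 1, swap → [29, 65, -7, 18, -13, -10, -36, 9]
  65 > parent 29 at index 0, swap → [65, 29, -7, 18, -13, -10, -36, 9]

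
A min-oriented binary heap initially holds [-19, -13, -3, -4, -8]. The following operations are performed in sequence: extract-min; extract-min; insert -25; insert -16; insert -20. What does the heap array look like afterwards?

[-25, -16, -20, -4, -8, -3]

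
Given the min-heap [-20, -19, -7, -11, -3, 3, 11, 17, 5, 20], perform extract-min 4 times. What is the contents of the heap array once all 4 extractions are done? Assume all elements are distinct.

extract-min #1 returns -20:
  remove root -20; move last element 20 to root → [20, -19, -7, -11, -3, 3, 11, 17, 5]
  20 vs smaller child -19 at index 1, swap → [-19, 20, -7, -11, -3, 3, 11, 17, 5]
  20 vs smaller child -11 at index 3, swap → [-19, -11, -7, 20, -3, 3, 11, 17, 5]
  20 vs smaller child 5 at index 8, swap → [-19, -11, -7, 5, -3, 3, 11, 17, 20]
extract-min #2 returns -19:
  remove root -19; move last element 20 to root → [20, -11, -7, 5, -3, 3, 11, 17]
  20 vs smaller child -11 at index 1, swap → [-11, 20, -7, 5, -3, 3, 11, 17]
  20 vs smaller child -3 at index 4, swap → [-11, -3, -7, 5, 20, 3, 11, 17]
extract-min #3 returns -11:
  remove root -11; move last element 17 to root → [17, -3, -7, 5, 20, 3, 11]
  17 vs smaller child -7 at index 2, swap → [-7, -3, 17, 5, 20, 3, 11]
  17 vs smaller child 3 at index 5, swap → [-7, -3, 3, 5, 20, 17, 11]
extract-min #4 returns -7:
  remove root -7; move last element 11 to root → [11, -3, 3, 5, 20, 17]
  11 vs smaller child -3 at index 1, swap → [-3, 11, 3, 5, 20, 17]
  11 vs smaller child 5 at index 3, swap → [-3, 5, 3, 11, 20, 17]

[-3, 5, 3, 11, 20, 17]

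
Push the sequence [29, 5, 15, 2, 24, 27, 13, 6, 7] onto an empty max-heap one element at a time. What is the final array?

Insert 29:
  append 29 at index 0 → [29] (no swap needed)
Insert 5:
  append 5 at index 1 → [29, 5] (no swap needed)
Insert 15:
  append 15 at index 2 → [29, 5, 15] (no swap needed)
Insert 2:
  append 2 at index 3 → [29, 5, 15, 2] (no swap needed)
Insert 24:
  append 24 at index 4 → [29, 5, 15, 2, 24]
  24 > parent 5 at index 1, swap → [29, 24, 15, 2, 5]
Insert 27:
  append 27 at index 5 → [29, 24, 15, 2, 5, 27]
  27 > parent 15 at index 2, swap → [29, 24, 27, 2, 5, 15]
Insert 13:
  append 13 at index 6 → [29, 24, 27, 2, 5, 15, 13] (no swap needed)
Insert 6:
  append 6 at index 7 → [29, 24, 27, 2, 5, 15, 13, 6]
  6 > parent 2 at index 3, swap → [29, 24, 27, 6, 5, 15, 13, 2]
Insert 7:
  append 7 at index 8 → [29, 24, 27, 6, 5, 15, 13, 2, 7]
  7 > parent 6 at index 3, swap → [29, 24, 27, 7, 5, 15, 13, 2, 6]

[29, 24, 27, 7, 5, 15, 13, 2, 6]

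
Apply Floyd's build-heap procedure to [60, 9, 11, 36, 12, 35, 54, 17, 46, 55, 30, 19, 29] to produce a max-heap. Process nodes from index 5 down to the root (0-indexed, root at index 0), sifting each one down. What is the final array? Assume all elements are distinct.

sift down from index 5: already satisfies heap property
sift down from index 4:
  12 vs larger child 55 at index 9, swap → [60, 9, 11, 36, 55, 35, 54, 17, 46, 12, 30, 19, 29]
sift down from index 3:
  36 vs larger child 46 at index 8, swap → [60, 9, 11, 46, 55, 35, 54, 17, 36, 12, 30, 19, 29]
sift down from index 2:
  11 vs larger child 54 at index 6, swap → [60, 9, 54, 46, 55, 35, 11, 17, 36, 12, 30, 19, 29]
sift down from index 1:
  9 vs larger child 55 at index 4, swap → [60, 55, 54, 46, 9, 35, 11, 17, 36, 12, 30, 19, 29]
  9 vs larger child 30 at index 10, swap → [60, 55, 54, 46, 30, 35, 11, 17, 36, 12, 9, 19, 29]
sift down from index 0: already satisfies heap property

[60, 55, 54, 46, 30, 35, 11, 17, 36, 12, 9, 19, 29]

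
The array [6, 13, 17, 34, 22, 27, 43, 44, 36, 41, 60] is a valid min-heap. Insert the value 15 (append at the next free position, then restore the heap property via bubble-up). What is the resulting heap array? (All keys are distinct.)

[6, 13, 15, 34, 22, 17, 43, 44, 36, 41, 60, 27]

append 15 at index 11 → [6, 13, 17, 34, 22, 27, 43, 44, 36, 41, 60, 15]
15 < parent 27 at index 5, swap → [6, 13, 17, 34, 22, 15, 43, 44, 36, 41, 60, 27]
15 < parent 17 at index 2, swap → [6, 13, 15, 34, 22, 17, 43, 44, 36, 41, 60, 27]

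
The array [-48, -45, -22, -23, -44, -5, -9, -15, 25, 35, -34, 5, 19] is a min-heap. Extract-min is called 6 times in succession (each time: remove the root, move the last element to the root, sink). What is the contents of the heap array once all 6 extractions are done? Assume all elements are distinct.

extract-min #1 returns -48:
  remove root -48; move last element 19 to root → [19, -45, -22, -23, -44, -5, -9, -15, 25, 35, -34, 5]
  19 vs smaller child -45 at index 1, swap → [-45, 19, -22, -23, -44, -5, -9, -15, 25, 35, -34, 5]
  19 vs smaller child -44 at index 4, swap → [-45, -44, -22, -23, 19, -5, -9, -15, 25, 35, -34, 5]
  19 vs smaller child -34 at index 10, swap → [-45, -44, -22, -23, -34, -5, -9, -15, 25, 35, 19, 5]
extract-min #2 returns -45:
  remove root -45; move last element 5 to root → [5, -44, -22, -23, -34, -5, -9, -15, 25, 35, 19]
  5 vs smaller child -44 at index 1, swap → [-44, 5, -22, -23, -34, -5, -9, -15, 25, 35, 19]
  5 vs smaller child -34 at index 4, swap → [-44, -34, -22, -23, 5, -5, -9, -15, 25, 35, 19]
extract-min #3 returns -44:
  remove root -44; move last element 19 to root → [19, -34, -22, -23, 5, -5, -9, -15, 25, 35]
  19 vs smaller child -34 at index 1, swap → [-34, 19, -22, -23, 5, -5, -9, -15, 25, 35]
  19 vs smaller child -23 at index 3, swap → [-34, -23, -22, 19, 5, -5, -9, -15, 25, 35]
  19 vs smaller child -15 at index 7, swap → [-34, -23, -22, -15, 5, -5, -9, 19, 25, 35]
extract-min #4 returns -34:
  remove root -34; move last element 35 to root → [35, -23, -22, -15, 5, -5, -9, 19, 25]
  35 vs smaller child -23 at index 1, swap → [-23, 35, -22, -15, 5, -5, -9, 19, 25]
  35 vs smaller child -15 at index 3, swap → [-23, -15, -22, 35, 5, -5, -9, 19, 25]
  35 vs smaller child 19 at index 7, swap → [-23, -15, -22, 19, 5, -5, -9, 35, 25]
extract-min #5 returns -23:
  remove root -23; move last element 25 to root → [25, -15, -22, 19, 5, -5, -9, 35]
  25 vs smaller child -22 at index 2, swap → [-22, -15, 25, 19, 5, -5, -9, 35]
  25 vs smaller child -9 at index 6, swap → [-22, -15, -9, 19, 5, -5, 25, 35]
extract-min #6 returns -22:
  remove root -22; move last element 35 to root → [35, -15, -9, 19, 5, -5, 25]
  35 vs smaller child -15 at index 1, swap → [-15, 35, -9, 19, 5, -5, 25]
  35 vs smaller child 5 at index 4, swap → [-15, 5, -9, 19, 35, -5, 25]

[-15, 5, -9, 19, 35, -5, 25]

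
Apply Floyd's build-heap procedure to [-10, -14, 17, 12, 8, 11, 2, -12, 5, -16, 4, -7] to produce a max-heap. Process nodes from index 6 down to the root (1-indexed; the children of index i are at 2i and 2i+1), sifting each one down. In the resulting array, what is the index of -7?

sift down from index 6: already satisfies heap property
sift down from index 5: already satisfies heap property
sift down from index 4: already satisfies heap property
sift down from index 3: already satisfies heap property
sift down from index 2:
  -14 vs larger child 12 at index 4, swap → [-10, 12, 17, -14, 8, 11, 2, -12, 5, -16, 4, -7]
  -14 vs larger child 5 at index 9, swap → [-10, 12, 17, 5, 8, 11, 2, -12, -14, -16, 4, -7]
sift down from index 1:
  -10 vs larger child 17 at index 3, swap → [17, 12, -10, 5, 8, 11, 2, -12, -14, -16, 4, -7]
  -10 vs larger child 11 at index 6, swap → [17, 12, 11, 5, 8, -10, 2, -12, -14, -16, 4, -7]
  -10 vs only child -7 at index 12, swap → [17, 12, 11, 5, 8, -7, 2, -12, -14, -16, 4, -10]
resulting array: [17, 12, 11, 5, 8, -7, 2, -12, -14, -16, 4, -10]

6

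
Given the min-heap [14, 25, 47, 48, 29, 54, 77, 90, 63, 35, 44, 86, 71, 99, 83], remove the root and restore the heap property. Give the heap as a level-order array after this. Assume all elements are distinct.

[25, 29, 47, 48, 35, 54, 77, 90, 63, 83, 44, 86, 71, 99]

remove root 14; move last element 83 to root → [83, 25, 47, 48, 29, 54, 77, 90, 63, 35, 44, 86, 71, 99]
83 vs smaller child 25 at index 1, swap → [25, 83, 47, 48, 29, 54, 77, 90, 63, 35, 44, 86, 71, 99]
83 vs smaller child 29 at index 4, swap → [25, 29, 47, 48, 83, 54, 77, 90, 63, 35, 44, 86, 71, 99]
83 vs smaller child 35 at index 9, swap → [25, 29, 47, 48, 35, 54, 77, 90, 63, 83, 44, 86, 71, 99]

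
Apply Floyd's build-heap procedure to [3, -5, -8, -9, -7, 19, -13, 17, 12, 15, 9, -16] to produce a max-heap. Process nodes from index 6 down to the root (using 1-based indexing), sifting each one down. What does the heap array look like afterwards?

[19, 17, 3, 12, 15, -8, -13, -9, -5, -7, 9, -16]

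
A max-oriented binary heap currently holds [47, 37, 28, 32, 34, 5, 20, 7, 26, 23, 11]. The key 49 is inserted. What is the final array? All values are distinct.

[49, 37, 47, 32, 34, 28, 20, 7, 26, 23, 11, 5]

append 49 at index 11 → [47, 37, 28, 32, 34, 5, 20, 7, 26, 23, 11, 49]
49 > parent 5 at index 5, swap → [47, 37, 28, 32, 34, 49, 20, 7, 26, 23, 11, 5]
49 > parent 28 at index 2, swap → [47, 37, 49, 32, 34, 28, 20, 7, 26, 23, 11, 5]
49 > parent 47 at index 0, swap → [49, 37, 47, 32, 34, 28, 20, 7, 26, 23, 11, 5]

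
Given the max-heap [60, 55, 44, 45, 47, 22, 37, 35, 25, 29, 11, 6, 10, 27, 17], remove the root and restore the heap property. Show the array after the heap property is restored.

[55, 47, 44, 45, 29, 22, 37, 35, 25, 17, 11, 6, 10, 27]

remove root 60; move last element 17 to root → [17, 55, 44, 45, 47, 22, 37, 35, 25, 29, 11, 6, 10, 27]
17 vs larger child 55 at index 1, swap → [55, 17, 44, 45, 47, 22, 37, 35, 25, 29, 11, 6, 10, 27]
17 vs larger child 47 at index 4, swap → [55, 47, 44, 45, 17, 22, 37, 35, 25, 29, 11, 6, 10, 27]
17 vs larger child 29 at index 9, swap → [55, 47, 44, 45, 29, 22, 37, 35, 25, 17, 11, 6, 10, 27]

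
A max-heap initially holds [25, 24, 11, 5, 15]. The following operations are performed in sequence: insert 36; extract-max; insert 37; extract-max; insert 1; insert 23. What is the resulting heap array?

[25, 24, 23, 5, 15, 1, 11]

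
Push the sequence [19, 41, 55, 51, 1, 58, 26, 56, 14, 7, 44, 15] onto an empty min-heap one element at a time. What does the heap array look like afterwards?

Insert 19:
  append 19 at index 0 → [19] (no swap needed)
Insert 41:
  append 41 at index 1 → [19, 41] (no swap needed)
Insert 55:
  append 55 at index 2 → [19, 41, 55] (no swap needed)
Insert 51:
  append 51 at index 3 → [19, 41, 55, 51] (no swap needed)
Insert 1:
  append 1 at index 4 → [19, 41, 55, 51, 1]
  1 < parent 41 at index 1, swap → [19, 1, 55, 51, 41]
  1 < parent 19 at index 0, swap → [1, 19, 55, 51, 41]
Insert 58:
  append 58 at index 5 → [1, 19, 55, 51, 41, 58] (no swap needed)
Insert 26:
  append 26 at index 6 → [1, 19, 55, 51, 41, 58, 26]
  26 < parent 55 at index 2, swap → [1, 19, 26, 51, 41, 58, 55]
Insert 56:
  append 56 at index 7 → [1, 19, 26, 51, 41, 58, 55, 56] (no swap needed)
Insert 14:
  append 14 at index 8 → [1, 19, 26, 51, 41, 58, 55, 56, 14]
  14 < parent 51 at index 3, swap → [1, 19, 26, 14, 41, 58, 55, 56, 51]
  14 < parent 19 at index 1, swap → [1, 14, 26, 19, 41, 58, 55, 56, 51]
Insert 7:
  append 7 at index 9 → [1, 14, 26, 19, 41, 58, 55, 56, 51, 7]
  7 < parent 41 at index 4, swap → [1, 14, 26, 19, 7, 58, 55, 56, 51, 41]
  7 < parent 14 at index 1, swap → [1, 7, 26, 19, 14, 58, 55, 56, 51, 41]
Insert 44:
  append 44 at index 10 → [1, 7, 26, 19, 14, 58, 55, 56, 51, 41, 44] (no swap needed)
Insert 15:
  append 15 at index 11 → [1, 7, 26, 19, 14, 58, 55, 56, 51, 41, 44, 15]
  15 < parent 58 at index 5, swap → [1, 7, 26, 19, 14, 15, 55, 56, 51, 41, 44, 58]
  15 < parent 26 at index 2, swap → [1, 7, 15, 19, 14, 26, 55, 56, 51, 41, 44, 58]

[1, 7, 15, 19, 14, 26, 55, 56, 51, 41, 44, 58]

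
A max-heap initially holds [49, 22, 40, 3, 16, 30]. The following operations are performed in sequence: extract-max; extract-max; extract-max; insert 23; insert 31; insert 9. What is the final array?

[31, 23, 16, 3, 22, 9]

extract-max → returns 49:
  remove root 49; move last element 30 to root → [30, 22, 40, 3, 16]
  30 vs larger child 40 at index 2, swap → [40, 22, 30, 3, 16]
extract-max → returns 40:
  remove root 40; move last element 16 to root → [16, 22, 30, 3]
  16 vs larger child 30 at index 2, swap → [30, 22, 16, 3]
extract-max → returns 30:
  remove root 30; move last element 3 to root → [3, 22, 16]
  3 vs larger child 22 at index 1, swap → [22, 3, 16]
insert 23:
  append 23 at index 3 → [22, 3, 16, 23]
  23 > parent 3 at index 1, swap → [22, 23, 16, 3]
  23 > parent 22 at index 0, swap → [23, 22, 16, 3]
insert 31:
  append 31 at index 4 → [23, 22, 16, 3, 31]
  31 > parent 22 at index 1, swap → [23, 31, 16, 3, 22]
  31 > parent 23 at index 0, swap → [31, 23, 16, 3, 22]
insert 9:
  append 9 at index 5 → [31, 23, 16, 3, 22, 9] (no swap needed)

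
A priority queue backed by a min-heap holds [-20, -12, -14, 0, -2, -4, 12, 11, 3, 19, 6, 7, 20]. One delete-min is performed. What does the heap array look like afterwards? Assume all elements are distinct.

[-14, -12, -4, 0, -2, 7, 12, 11, 3, 19, 6, 20]

remove root -20; move last element 20 to root → [20, -12, -14, 0, -2, -4, 12, 11, 3, 19, 6, 7]
20 vs smaller child -14 at index 2, swap → [-14, -12, 20, 0, -2, -4, 12, 11, 3, 19, 6, 7]
20 vs smaller child -4 at index 5, swap → [-14, -12, -4, 0, -2, 20, 12, 11, 3, 19, 6, 7]
20 vs only child 7 at index 11, swap → [-14, -12, -4, 0, -2, 7, 12, 11, 3, 19, 6, 20]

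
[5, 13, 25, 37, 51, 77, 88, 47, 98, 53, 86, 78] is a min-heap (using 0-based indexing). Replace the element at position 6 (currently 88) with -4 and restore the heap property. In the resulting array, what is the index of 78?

set index 6 from 88 to -4 → [5, 13, 25, 37, 51, 77, -4, 47, 98, 53, 86, 78]
-4 < parent 25 at index 2, swap → [5, 13, -4, 37, 51, 77, 25, 47, 98, 53, 86, 78]
-4 < parent 5 at index 0, swap → [-4, 13, 5, 37, 51, 77, 25, 47, 98, 53, 86, 78]
resulting array: [-4, 13, 5, 37, 51, 77, 25, 47, 98, 53, 86, 78]

11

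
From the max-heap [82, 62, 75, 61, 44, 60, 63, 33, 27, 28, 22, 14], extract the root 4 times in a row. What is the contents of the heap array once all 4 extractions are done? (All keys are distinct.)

[61, 44, 60, 33, 27, 22, 14, 28]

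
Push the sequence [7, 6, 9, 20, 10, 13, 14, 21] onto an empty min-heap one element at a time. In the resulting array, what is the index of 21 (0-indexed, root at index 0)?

7

Insert 7:
  append 7 at index 0 → [7] (no swap needed)
Insert 6:
  append 6 at index 1 → [7, 6]
  6 < parent 7 at index 0, swap → [6, 7]
Insert 9:
  append 9 at index 2 → [6, 7, 9] (no swap needed)
Insert 20:
  append 20 at index 3 → [6, 7, 9, 20] (no swap needed)
Insert 10:
  append 10 at index 4 → [6, 7, 9, 20, 10] (no swap needed)
Insert 13:
  append 13 at index 5 → [6, 7, 9, 20, 10, 13] (no swap needed)
Insert 14:
  append 14 at index 6 → [6, 7, 9, 20, 10, 13, 14] (no swap needed)
Insert 21:
  append 21 at index 7 → [6, 7, 9, 20, 10, 13, 14, 21] (no swap needed)
resulting array: [6, 7, 9, 20, 10, 13, 14, 21]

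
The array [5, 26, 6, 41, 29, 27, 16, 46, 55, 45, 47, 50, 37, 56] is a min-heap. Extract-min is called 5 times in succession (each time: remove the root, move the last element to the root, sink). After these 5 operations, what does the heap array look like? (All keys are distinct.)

extract-min #1 returns 5:
  remove root 5; move last element 56 to root → [56, 26, 6, 41, 29, 27, 16, 46, 55, 45, 47, 50, 37]
  56 vs smaller child 6 at index 2, swap → [6, 26, 56, 41, 29, 27, 16, 46, 55, 45, 47, 50, 37]
  56 vs smaller child 16 at index 6, swap → [6, 26, 16, 41, 29, 27, 56, 46, 55, 45, 47, 50, 37]
extract-min #2 returns 6:
  remove root 6; move last element 37 to root → [37, 26, 16, 41, 29, 27, 56, 46, 55, 45, 47, 50]
  37 vs smaller child 16 at index 2, swap → [16, 26, 37, 41, 29, 27, 56, 46, 55, 45, 47, 50]
  37 vs smaller child 27 at index 5, swap → [16, 26, 27, 41, 29, 37, 56, 46, 55, 45, 47, 50]
extract-min #3 returns 16:
  remove root 16; move last element 50 to root → [50, 26, 27, 41, 29, 37, 56, 46, 55, 45, 47]
  50 vs smaller child 26 at index 1, swap → [26, 50, 27, 41, 29, 37, 56, 46, 55, 45, 47]
  50 vs smaller child 29 at index 4, swap → [26, 29, 27, 41, 50, 37, 56, 46, 55, 45, 47]
  50 vs smaller child 45 at index 9, swap → [26, 29, 27, 41, 45, 37, 56, 46, 55, 50, 47]
extract-min #4 returns 26:
  remove root 26; move last element 47 to root → [47, 29, 27, 41, 45, 37, 56, 46, 55, 50]
  47 vs smaller child 27 at index 2, swap → [27, 29, 47, 41, 45, 37, 56, 46, 55, 50]
  47 vs smaller child 37 at index 5, swap → [27, 29, 37, 41, 45, 47, 56, 46, 55, 50]
extract-min #5 returns 27:
  remove root 27; move last element 50 to root → [50, 29, 37, 41, 45, 47, 56, 46, 55]
  50 vs smaller child 29 at index 1, swap → [29, 50, 37, 41, 45, 47, 56, 46, 55]
  50 vs smaller child 41 at index 3, swap → [29, 41, 37, 50, 45, 47, 56, 46, 55]
  50 vs smaller child 46 at index 7, swap → [29, 41, 37, 46, 45, 47, 56, 50, 55]

[29, 41, 37, 46, 45, 47, 56, 50, 55]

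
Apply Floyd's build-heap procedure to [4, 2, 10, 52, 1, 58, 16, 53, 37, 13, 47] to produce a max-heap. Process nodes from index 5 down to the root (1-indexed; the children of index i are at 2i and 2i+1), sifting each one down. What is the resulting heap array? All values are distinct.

sift down from index 5:
  1 vs larger child 47 at index 11, swap → [4, 2, 10, 52, 47, 58, 16, 53, 37, 13, 1]
sift down from index 4:
  52 vs larger child 53 at index 8, swap → [4, 2, 10, 53, 47, 58, 16, 52, 37, 13, 1]
sift down from index 3:
  10 vs larger child 58 at index 6, swap → [4, 2, 58, 53, 47, 10, 16, 52, 37, 13, 1]
sift down from index 2:
  2 vs larger child 53 at index 4, swap → [4, 53, 58, 2, 47, 10, 16, 52, 37, 13, 1]
  2 vs larger child 52 at index 8, swap → [4, 53, 58, 52, 47, 10, 16, 2, 37, 13, 1]
sift down from index 1:
  4 vs larger child 58 at index 3, swap → [58, 53, 4, 52, 47, 10, 16, 2, 37, 13, 1]
  4 vs larger child 16 at index 7, swap → [58, 53, 16, 52, 47, 10, 4, 2, 37, 13, 1]

[58, 53, 16, 52, 47, 10, 4, 2, 37, 13, 1]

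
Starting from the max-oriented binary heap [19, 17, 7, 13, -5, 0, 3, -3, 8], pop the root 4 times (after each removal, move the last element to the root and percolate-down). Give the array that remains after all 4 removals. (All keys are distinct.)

extract-max #1 returns 19:
  remove root 19; move last element 8 to root → [8, 17, 7, 13, -5, 0, 3, -3]
  8 vs larger child 17 at index 1, swap → [17, 8, 7, 13, -5, 0, 3, -3]
  8 vs larger child 13 at index 3, swap → [17, 13, 7, 8, -5, 0, 3, -3]
extract-max #2 returns 17:
  remove root 17; move last element -3 to root → [-3, 13, 7, 8, -5, 0, 3]
  -3 vs larger child 13 at index 1, swap → [13, -3, 7, 8, -5, 0, 3]
  -3 vs larger child 8 at index 3, swap → [13, 8, 7, -3, -5, 0, 3]
extract-max #3 returns 13:
  remove root 13; move last element 3 to root → [3, 8, 7, -3, -5, 0]
  3 vs larger child 8 at index 1, swap → [8, 3, 7, -3, -5, 0]
extract-max #4 returns 8:
  remove root 8; move last element 0 to root → [0, 3, 7, -3, -5]
  0 vs larger child 7 at index 2, swap → [7, 3, 0, -3, -5]

[7, 3, 0, -3, -5]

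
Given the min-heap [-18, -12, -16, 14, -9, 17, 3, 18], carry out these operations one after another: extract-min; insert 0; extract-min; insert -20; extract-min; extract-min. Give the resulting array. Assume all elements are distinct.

[-9, 0, 3, 18, 14, 17]

extract-min → returns -18:
  remove root -18; move last element 18 to root → [18, -12, -16, 14, -9, 17, 3]
  18 vs smaller child -16 at index 2, swap → [-16, -12, 18, 14, -9, 17, 3]
  18 vs smaller child 3 at index 6, swap → [-16, -12, 3, 14, -9, 17, 18]
insert 0:
  append 0 at index 7 → [-16, -12, 3, 14, -9, 17, 18, 0]
  0 < parent 14 at index 3, swap → [-16, -12, 3, 0, -9, 17, 18, 14]
extract-min → returns -16:
  remove root -16; move last element 14 to root → [14, -12, 3, 0, -9, 17, 18]
  14 vs smaller child -12 at index 1, swap → [-12, 14, 3, 0, -9, 17, 18]
  14 vs smaller child -9 at index 4, swap → [-12, -9, 3, 0, 14, 17, 18]
insert -20:
  append -20 at index 7 → [-12, -9, 3, 0, 14, 17, 18, -20]
  -20 < parent 0 at index 3, swap → [-12, -9, 3, -20, 14, 17, 18, 0]
  -20 < parent -9 at index 1, swap → [-12, -20, 3, -9, 14, 17, 18, 0]
  -20 < parent -12 at index 0, swap → [-20, -12, 3, -9, 14, 17, 18, 0]
extract-min → returns -20:
  remove root -20; move last element 0 to root → [0, -12, 3, -9, 14, 17, 18]
  0 vs smaller child -12 at index 1, swap → [-12, 0, 3, -9, 14, 17, 18]
  0 vs smaller child -9 at index 3, swap → [-12, -9, 3, 0, 14, 17, 18]
extract-min → returns -12:
  remove root -12; move last element 18 to root → [18, -9, 3, 0, 14, 17]
  18 vs smaller child -9 at index 1, swap → [-9, 18, 3, 0, 14, 17]
  18 vs smaller child 0 at index 3, swap → [-9, 0, 3, 18, 14, 17]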